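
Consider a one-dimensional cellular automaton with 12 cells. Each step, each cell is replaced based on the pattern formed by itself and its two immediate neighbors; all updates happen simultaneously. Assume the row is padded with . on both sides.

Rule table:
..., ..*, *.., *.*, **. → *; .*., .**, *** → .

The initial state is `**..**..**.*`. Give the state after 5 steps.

.*.***.**.**

.***.***.**.
*..**..**.**
.**.***.**.*
*.**..**.**.
.*.***.**.**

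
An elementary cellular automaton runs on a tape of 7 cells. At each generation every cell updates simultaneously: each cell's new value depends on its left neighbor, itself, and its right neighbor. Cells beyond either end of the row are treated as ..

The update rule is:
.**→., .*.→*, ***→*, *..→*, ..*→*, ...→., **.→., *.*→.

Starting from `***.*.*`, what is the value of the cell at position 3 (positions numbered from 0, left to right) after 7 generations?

*

generation 1: .*..*.*
generation 2: *****.*
generation 3: .***..*
generation 4: *.*.***
generation 5: *.*..*.
generation 6: *.*****
generation 7: *..***.
position 3 holds *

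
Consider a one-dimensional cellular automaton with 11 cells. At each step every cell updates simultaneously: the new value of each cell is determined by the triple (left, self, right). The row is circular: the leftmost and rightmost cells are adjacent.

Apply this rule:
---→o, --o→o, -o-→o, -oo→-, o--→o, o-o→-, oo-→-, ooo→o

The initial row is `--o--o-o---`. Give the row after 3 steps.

oooo-ooo-oo

oooooo-oooo
ooooo---ooo
oooo-ooo-oo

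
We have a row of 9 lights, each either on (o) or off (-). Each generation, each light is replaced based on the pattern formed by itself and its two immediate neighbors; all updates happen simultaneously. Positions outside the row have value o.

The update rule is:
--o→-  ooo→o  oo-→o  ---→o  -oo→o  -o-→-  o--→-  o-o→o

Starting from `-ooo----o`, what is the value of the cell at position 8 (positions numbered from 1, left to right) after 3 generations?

generation 1: oooo-oo-o
generation 2: ooooooooo
generation 3: ooooooooo
position 8 holds o

o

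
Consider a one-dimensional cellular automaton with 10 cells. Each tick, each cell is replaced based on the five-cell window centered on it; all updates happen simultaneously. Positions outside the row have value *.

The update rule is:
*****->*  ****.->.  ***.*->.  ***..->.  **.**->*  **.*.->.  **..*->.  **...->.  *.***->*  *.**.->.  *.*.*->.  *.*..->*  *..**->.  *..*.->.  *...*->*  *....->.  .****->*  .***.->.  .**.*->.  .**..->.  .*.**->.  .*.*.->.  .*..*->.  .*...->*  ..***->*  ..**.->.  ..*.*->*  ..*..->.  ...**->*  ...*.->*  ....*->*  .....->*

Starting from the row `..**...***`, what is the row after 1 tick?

.....*****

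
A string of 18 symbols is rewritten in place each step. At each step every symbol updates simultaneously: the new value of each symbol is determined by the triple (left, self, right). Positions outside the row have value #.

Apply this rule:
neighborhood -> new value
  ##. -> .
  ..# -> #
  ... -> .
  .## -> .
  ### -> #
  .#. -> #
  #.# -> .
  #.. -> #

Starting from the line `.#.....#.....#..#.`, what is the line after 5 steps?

#...##.#.#..##.##.

.##...###...#####.
...#.#.#.#.#.###..
#.##.#.#.#.#..#.##
.....#.#.#.####..#
#...##.#.#..##.##.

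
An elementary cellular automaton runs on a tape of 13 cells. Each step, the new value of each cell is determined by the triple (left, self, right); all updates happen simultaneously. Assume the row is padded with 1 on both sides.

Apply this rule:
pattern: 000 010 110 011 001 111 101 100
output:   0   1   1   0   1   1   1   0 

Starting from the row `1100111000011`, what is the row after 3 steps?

1111111010111

1101011000101
1111101001110
1111111010111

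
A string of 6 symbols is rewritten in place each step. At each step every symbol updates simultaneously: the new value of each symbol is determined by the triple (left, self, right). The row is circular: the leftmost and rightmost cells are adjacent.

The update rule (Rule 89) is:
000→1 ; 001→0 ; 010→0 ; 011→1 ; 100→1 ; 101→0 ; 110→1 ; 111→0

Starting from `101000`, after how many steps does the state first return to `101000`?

000110
110111
010100
000011
111011
001010
100001
111101
000101
110000
111110
100010
011000
011111
010001
001100
101111
101000

18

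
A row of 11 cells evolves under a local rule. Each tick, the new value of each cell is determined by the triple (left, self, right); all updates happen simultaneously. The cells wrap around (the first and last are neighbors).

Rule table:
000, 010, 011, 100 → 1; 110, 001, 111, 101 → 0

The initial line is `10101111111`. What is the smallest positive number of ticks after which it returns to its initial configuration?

2

00101000000
10101111111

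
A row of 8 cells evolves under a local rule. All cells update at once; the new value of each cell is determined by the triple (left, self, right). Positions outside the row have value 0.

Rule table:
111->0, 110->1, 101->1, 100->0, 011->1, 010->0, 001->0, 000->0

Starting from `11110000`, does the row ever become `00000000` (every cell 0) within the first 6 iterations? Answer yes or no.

10010000
00000000
all cells are 0 at iteration 2

yes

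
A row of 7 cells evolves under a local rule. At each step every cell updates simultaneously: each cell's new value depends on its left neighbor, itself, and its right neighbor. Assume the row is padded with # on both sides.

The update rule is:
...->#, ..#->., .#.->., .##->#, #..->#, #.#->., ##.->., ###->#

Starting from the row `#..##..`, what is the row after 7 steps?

step 1: .#.#.#.
step 2: .......
step 3: ######.
step 4: #####..
step 5: ####.#.
step 6: ###....
step 7: ##.###.

##.###.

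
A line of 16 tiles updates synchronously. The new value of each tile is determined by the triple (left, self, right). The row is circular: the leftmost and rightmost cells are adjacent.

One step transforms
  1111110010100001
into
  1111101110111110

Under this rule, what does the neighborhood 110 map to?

At position 5 the neighborhood is 110; the next row has 0 there.

0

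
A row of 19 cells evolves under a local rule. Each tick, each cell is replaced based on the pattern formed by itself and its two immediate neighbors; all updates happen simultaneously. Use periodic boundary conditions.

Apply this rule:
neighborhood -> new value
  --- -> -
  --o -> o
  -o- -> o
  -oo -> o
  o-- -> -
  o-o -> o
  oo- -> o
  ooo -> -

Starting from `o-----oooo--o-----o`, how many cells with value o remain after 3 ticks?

tick 1: o----oo--o-oo----oo
tick 2: o---ooo-ooooo---oo-
tick 3: o--oo-ooo---o--oooo
count of o: 11

11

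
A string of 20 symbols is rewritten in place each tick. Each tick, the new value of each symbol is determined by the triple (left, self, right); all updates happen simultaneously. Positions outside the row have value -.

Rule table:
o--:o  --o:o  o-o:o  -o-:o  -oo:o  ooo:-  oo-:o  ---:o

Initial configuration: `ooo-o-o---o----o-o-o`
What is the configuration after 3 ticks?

o-oooooooooooooooooo

tick 1: o-oooooooooooooooooo
tick 2: ooo----------------o
tick 3: o-oooooooooooooooooo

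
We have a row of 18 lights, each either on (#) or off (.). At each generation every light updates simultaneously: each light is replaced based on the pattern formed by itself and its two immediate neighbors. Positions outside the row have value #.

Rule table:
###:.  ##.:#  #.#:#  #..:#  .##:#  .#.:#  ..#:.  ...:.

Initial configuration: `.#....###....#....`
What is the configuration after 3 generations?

generation 1: ###...#.##...##...
generation 2: ..##..#####..###..
generation 3: #.###.#...##.#.##.

#.###.#...##.#.##.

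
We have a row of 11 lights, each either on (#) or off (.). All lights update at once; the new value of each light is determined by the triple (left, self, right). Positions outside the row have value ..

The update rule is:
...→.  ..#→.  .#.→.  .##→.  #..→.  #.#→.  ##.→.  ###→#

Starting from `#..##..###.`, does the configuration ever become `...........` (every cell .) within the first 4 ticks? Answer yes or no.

........#..
...........
all cells are . at tick 2

yes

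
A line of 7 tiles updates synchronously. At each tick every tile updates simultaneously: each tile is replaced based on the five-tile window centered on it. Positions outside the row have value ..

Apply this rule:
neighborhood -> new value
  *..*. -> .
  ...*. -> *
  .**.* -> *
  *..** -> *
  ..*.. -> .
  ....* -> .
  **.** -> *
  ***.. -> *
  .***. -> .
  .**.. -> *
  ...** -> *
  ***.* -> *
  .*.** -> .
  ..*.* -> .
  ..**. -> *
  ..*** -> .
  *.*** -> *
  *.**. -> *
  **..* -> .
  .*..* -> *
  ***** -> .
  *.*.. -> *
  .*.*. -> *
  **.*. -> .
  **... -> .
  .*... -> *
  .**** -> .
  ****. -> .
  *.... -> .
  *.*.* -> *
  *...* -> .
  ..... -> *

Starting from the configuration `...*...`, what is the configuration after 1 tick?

*.*.*.*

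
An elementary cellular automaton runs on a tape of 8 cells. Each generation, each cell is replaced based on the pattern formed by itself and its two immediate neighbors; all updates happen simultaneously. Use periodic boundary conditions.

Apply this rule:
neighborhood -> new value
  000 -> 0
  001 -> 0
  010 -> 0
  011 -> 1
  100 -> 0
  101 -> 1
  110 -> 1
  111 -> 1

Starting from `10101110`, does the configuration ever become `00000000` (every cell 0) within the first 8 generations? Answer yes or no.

no

01011111
10111111
11111111
11111111  (fixed point — unchanged through generation 8)
generation 8 is 11111111, still not uniform 0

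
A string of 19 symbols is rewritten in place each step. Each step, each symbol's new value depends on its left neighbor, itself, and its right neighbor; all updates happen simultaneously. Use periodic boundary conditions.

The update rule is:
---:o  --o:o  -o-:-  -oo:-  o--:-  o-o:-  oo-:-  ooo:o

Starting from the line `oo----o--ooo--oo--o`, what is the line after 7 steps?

o--ooo--o-o--o---o-
--o-o--o----o--oo--
oo----o--ooo--o---o
o--ooo--o-o--o--oo-
--o-o--o----o--o---
oo----o--ooo--o--oo
o--ooo--o-o--o--o-o

o--ooo--o-o--o--o-o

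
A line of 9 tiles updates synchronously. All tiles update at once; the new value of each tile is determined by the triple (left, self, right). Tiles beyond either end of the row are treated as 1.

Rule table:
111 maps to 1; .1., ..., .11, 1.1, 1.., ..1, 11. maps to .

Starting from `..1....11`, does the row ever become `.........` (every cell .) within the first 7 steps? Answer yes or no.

........1
.........
all cells are . at step 2

yes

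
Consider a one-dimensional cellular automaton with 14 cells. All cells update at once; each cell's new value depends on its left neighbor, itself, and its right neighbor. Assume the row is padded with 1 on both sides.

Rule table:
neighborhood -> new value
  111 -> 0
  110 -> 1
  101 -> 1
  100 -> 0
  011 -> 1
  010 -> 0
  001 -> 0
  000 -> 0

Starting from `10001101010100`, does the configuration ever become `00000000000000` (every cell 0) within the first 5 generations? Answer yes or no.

10001110101000
10001011010000
10000111100000
10000100100000
10000000000000
generation 5 is 10000000000000, still not uniform 0

no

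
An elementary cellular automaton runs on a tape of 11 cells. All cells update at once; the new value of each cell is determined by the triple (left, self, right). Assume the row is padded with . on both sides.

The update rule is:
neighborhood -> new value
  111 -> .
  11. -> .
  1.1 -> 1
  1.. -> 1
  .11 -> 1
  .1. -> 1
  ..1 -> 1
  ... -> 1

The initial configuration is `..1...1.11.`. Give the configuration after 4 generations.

1.........1

generation 1: 111111111.1
generation 2: 1........11
generation 3: 1111111111.
generation 4: 1.........1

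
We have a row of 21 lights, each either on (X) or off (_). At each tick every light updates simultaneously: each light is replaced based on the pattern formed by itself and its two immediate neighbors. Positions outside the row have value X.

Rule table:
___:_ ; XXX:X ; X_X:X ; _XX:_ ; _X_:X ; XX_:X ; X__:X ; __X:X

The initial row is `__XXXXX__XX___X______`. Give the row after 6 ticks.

XX_XXXXXX_XX_XXX____X
XXX_XXXXXX_XX_XXX__X_
XXXX_XXXXXX_XX_XXXXXX
XXXXX_XXXXXX_XX_XXXXX
XXXXXX_XXXXXX_XX_XXXX
XXXXXXX_XXXXXX_XX_XXX

XXXXXXX_XXXXXX_XX_XXX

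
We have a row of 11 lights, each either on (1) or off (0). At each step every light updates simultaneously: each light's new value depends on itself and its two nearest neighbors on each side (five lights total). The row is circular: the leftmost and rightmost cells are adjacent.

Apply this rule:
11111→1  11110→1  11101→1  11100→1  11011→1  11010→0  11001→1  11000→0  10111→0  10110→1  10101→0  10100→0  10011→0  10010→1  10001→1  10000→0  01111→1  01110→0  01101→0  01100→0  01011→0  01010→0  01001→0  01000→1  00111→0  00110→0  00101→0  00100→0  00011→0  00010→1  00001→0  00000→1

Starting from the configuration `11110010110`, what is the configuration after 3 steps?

00011111001

step 1: 01111100101
step 2: 00111111000
step 3: 00011111001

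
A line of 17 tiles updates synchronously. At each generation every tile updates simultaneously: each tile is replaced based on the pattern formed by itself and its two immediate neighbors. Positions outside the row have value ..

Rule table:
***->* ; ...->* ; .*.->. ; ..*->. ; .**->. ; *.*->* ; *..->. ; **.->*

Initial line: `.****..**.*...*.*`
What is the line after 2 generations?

*..**.*..*.......

..***...**..*..*.
*..**.*..*.......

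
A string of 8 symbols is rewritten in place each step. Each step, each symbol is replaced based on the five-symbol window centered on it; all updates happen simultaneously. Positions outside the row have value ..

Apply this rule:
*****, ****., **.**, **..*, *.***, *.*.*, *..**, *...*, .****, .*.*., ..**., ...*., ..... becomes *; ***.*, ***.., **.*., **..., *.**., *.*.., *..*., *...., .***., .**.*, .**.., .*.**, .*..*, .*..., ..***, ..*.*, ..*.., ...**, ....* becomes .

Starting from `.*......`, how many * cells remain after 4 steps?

*...****
..*..**.
.*..**..
*..**...
count of *: 3

3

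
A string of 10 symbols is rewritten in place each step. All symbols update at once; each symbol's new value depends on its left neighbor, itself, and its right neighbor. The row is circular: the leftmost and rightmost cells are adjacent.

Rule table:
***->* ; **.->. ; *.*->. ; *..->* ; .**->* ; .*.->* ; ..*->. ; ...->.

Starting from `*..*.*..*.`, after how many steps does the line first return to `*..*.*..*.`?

2

**.*.**.*.
*..*.*..*.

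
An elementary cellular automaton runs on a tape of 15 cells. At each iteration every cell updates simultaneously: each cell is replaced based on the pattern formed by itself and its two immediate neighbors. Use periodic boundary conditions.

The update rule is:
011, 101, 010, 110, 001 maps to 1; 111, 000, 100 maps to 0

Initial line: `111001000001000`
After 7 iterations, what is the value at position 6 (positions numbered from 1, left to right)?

0

101011000011001
111111000111011
000001001101110
000011011111010
000111110001110
001100010011010
011100110111110
position 6 holds 0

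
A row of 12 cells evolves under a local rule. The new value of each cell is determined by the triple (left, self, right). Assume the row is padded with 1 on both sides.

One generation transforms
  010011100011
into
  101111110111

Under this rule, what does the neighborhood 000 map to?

At position 8 the neighborhood is 000; the next row has 0 there.

0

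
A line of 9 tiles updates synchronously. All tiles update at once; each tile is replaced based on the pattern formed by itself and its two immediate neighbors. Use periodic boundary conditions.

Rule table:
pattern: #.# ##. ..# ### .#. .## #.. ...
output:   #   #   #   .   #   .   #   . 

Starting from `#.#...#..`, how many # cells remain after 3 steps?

####.####
...##....
..#.##...
count of #: 3

3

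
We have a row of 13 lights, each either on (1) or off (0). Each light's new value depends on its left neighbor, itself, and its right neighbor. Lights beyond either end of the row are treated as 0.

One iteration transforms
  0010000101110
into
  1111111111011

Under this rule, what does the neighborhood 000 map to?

At position 0 the neighborhood is 000; the next row has 1 there.

1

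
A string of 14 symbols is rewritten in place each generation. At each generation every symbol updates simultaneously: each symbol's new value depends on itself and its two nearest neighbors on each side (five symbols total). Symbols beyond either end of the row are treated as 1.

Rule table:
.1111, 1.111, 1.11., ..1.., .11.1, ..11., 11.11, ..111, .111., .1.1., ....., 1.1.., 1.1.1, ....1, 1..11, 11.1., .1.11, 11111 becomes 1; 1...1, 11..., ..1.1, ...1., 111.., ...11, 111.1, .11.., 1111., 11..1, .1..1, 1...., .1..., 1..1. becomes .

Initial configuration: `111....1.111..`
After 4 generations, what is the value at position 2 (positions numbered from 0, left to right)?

1....1..111..1
...1.1.111..11
....11111..111
..1.111...1111
position 2 holds 1

1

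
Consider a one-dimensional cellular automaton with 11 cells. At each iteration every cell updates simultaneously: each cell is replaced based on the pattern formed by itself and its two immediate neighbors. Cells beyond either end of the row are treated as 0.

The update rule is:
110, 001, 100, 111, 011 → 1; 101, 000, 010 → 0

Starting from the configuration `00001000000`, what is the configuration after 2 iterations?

00100010000

00010100000
00100010000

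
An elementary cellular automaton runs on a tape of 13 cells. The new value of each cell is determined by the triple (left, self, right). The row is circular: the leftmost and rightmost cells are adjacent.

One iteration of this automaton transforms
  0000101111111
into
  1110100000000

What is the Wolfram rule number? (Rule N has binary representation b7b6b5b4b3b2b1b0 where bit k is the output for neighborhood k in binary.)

21

position 7: 111 → 0  (bit 7 = 0)
position 12: 110 → 0  (bit 6 = 0)
position 5: 101 → 0  (bit 5 = 0)
position 0: 100 → 1  (bit 4 = 1)
position 6: 011 → 0  (bit 3 = 0)
position 4: 010 → 1  (bit 2 = 1)
position 3: 001 → 0  (bit 1 = 0)
position 1: 000 → 1  (bit 0 = 1)
bits b7..b0 = 00010101 = 21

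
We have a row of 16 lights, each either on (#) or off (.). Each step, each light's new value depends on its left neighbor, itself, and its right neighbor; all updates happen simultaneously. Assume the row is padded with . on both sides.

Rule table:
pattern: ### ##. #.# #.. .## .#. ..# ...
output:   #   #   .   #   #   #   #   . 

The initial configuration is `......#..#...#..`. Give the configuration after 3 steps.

...########.####

step 1: .....######.###.
step 2: ....#######.####
step 3: ...########.####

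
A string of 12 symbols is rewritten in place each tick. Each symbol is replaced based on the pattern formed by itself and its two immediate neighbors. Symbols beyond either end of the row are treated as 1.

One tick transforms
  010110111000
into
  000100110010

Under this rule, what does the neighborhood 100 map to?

0

At position 9 the neighborhood is 100; the next row has 0 there.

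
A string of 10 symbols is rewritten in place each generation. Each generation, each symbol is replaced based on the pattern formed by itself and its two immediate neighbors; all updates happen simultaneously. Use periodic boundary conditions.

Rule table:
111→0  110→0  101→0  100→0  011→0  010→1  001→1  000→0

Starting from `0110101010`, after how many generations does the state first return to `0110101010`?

1000101010
1001101010
1010001010
1010011010
1010100010
1010100110
1010101000
1010101001
0010101010
0110101010

10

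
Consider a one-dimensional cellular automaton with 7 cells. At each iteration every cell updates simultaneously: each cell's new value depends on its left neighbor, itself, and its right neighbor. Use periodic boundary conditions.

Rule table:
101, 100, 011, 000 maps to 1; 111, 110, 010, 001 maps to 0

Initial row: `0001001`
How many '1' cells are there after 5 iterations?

1100100
1010010
0101001
1010100
0101010
count of 1: 3

3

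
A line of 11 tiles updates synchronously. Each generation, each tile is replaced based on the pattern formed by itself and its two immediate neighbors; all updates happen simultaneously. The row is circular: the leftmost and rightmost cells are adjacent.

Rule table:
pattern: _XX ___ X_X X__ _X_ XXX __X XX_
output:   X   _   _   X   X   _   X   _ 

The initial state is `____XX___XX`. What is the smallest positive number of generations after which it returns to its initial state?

17

X__XX_X_XX_
XXXX__X_X__
X___XXX_XXX
_X_XX___X__
XX_X_X_XXX_
X__X_X_X___
XXXX_X_XX_X
_____X_X__X
X___XX_XXXX
_X_XX__X___
XX_X_XXXX__
X__X_X___XX
_XXX_XX_XX_
XX___X__X_X
__X_XXXXX_X
XXX_X_____X
____XX___XX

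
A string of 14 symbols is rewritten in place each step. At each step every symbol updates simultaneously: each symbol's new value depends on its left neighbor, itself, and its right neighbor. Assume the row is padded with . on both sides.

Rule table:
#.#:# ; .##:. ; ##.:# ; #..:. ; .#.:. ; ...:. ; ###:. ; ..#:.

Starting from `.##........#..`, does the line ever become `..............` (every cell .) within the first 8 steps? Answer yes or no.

..#...........
..............
all cells are . at step 2

yes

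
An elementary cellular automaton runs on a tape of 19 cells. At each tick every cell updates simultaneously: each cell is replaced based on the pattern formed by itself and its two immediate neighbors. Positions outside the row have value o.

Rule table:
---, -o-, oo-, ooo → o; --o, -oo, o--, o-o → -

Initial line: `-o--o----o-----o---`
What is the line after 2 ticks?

-o--o-oo-o-ooo-o-o-
-o--o--o-o--oo-o-o-

-o--o--o-o--oo-o-o-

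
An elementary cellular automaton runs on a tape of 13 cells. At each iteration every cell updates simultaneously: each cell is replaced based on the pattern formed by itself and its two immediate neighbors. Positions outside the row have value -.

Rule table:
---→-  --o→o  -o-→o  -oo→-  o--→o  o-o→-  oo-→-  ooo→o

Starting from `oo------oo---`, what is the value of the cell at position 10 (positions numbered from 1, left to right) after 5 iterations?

--o----o--o--
-ooo--oooooo-
o-o-oo-oooo-o
o-o-----oo--o
o-oo---o--ooo
position 10 holds -

-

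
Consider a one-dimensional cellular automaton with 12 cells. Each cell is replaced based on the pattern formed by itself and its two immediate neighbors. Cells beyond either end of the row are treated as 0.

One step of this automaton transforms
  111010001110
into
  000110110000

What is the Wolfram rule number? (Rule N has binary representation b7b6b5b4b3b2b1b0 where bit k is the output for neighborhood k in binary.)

39

position 1: 111 → 0  (bit 7 = 0)
position 2: 110 → 0  (bit 6 = 0)
position 3: 101 → 1  (bit 5 = 1)
position 5: 100 → 0  (bit 4 = 0)
position 0: 011 → 0  (bit 3 = 0)
position 4: 010 → 1  (bit 2 = 1)
position 7: 001 → 1  (bit 1 = 1)
position 6: 000 → 1  (bit 0 = 1)
bits b7..b0 = 00100111 = 39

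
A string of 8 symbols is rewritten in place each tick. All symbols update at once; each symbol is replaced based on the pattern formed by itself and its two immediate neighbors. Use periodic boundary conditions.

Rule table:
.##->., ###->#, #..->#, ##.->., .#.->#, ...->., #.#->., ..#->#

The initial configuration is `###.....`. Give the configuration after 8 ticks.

###.....

.#.#...#
.#.##.##
.#......
###.....  (repeats tick 0; period 4)
tick 8: ###.....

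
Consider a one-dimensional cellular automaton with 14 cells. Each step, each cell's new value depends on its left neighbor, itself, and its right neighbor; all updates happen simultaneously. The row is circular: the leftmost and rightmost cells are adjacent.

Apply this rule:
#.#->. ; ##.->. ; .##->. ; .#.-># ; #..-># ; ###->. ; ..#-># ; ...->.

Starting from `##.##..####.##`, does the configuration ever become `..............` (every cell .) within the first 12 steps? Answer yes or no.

.....##.......
....#..#......
...######.....
..#......#....
.###....###...
#...#..#...#..
##.######.####
..............
all cells are . at step 8

yes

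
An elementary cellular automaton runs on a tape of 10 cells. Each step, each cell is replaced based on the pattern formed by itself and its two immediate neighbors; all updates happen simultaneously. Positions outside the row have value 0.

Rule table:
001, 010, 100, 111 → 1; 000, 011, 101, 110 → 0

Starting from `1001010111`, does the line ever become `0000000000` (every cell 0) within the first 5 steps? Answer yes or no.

1111010010
0110011111
1001101110
1110000101
0101001101
step 5 is 0101001101, still not uniform 0

no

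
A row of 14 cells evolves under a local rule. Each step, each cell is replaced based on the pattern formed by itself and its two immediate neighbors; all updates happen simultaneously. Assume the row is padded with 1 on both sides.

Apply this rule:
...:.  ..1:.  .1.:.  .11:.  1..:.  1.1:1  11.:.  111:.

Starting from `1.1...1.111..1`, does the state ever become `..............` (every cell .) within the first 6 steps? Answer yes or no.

.1.....1......
1.............
..............
all cells are . at step 3

yes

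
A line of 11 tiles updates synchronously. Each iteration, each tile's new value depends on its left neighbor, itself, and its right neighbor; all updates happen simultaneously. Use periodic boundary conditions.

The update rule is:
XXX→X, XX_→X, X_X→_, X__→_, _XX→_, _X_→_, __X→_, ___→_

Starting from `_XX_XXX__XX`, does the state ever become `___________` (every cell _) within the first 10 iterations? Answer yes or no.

yes

iteration 1: __X__XX___X
iteration 2: ______X____
iteration 3: ___________
all cells are _ at iteration 3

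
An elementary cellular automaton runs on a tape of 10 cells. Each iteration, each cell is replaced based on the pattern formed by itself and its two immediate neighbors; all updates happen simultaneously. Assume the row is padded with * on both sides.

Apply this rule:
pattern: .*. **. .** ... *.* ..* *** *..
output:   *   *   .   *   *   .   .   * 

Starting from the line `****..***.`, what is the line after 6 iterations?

iteration 1: ...**...**
iteration 2: **..***...
iteration 3: .**...***.
iteration 4: *.***...**
iteration 5: **..***...  (repeats iteration 2; period 3)
iteration 6: .**...***.

.**...***.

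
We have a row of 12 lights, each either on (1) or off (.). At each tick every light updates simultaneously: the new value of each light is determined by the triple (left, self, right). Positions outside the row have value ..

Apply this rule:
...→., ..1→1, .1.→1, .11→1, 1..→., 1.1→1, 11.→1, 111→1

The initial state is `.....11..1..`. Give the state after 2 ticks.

...1111111..

....111.11..
...1111111..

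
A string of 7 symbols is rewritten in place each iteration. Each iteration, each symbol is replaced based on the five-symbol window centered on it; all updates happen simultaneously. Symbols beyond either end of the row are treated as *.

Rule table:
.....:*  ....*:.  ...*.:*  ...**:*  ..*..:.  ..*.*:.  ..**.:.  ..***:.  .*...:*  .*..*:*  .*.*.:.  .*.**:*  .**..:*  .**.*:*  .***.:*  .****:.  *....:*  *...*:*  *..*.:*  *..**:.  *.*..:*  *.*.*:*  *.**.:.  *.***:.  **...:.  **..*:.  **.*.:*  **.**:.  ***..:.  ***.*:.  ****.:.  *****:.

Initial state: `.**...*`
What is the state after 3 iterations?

..*.**.
.*.*.*.
**.*.**

**.*.**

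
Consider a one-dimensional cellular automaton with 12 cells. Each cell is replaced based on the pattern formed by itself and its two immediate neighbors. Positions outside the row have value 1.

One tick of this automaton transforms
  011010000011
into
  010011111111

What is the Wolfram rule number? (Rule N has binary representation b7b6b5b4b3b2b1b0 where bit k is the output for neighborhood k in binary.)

159

position 11: 111 → 1  (bit 7 = 1)
position 2: 110 → 0  (bit 6 = 0)
position 0: 101 → 0  (bit 5 = 0)
position 5: 100 → 1  (bit 4 = 1)
position 1: 011 → 1  (bit 3 = 1)
position 4: 010 → 1  (bit 2 = 1)
position 9: 001 → 1  (bit 1 = 1)
position 6: 000 → 1  (bit 0 = 1)
bits b7..b0 = 10011111 = 159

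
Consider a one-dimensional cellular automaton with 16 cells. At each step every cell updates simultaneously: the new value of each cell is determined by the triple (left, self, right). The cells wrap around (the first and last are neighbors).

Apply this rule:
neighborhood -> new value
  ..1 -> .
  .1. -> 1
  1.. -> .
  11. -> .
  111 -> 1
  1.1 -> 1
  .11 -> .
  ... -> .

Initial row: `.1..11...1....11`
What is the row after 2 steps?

.........1......

step 1: 11.......1......
step 2: .........1......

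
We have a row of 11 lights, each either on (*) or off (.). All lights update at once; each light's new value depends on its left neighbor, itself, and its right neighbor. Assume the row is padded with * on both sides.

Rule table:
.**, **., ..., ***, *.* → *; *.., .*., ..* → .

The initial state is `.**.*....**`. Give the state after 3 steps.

****..**.**
****..*****
****..*****

****..*****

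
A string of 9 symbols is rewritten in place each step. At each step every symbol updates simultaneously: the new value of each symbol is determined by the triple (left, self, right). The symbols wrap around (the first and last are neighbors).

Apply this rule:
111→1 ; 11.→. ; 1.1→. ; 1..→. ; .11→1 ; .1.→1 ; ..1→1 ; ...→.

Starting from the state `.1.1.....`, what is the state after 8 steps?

..11..11.

11.1.....
1..1....1
..11...11
.11...11.
11...11..
1...11..1
...11..11
..11..11.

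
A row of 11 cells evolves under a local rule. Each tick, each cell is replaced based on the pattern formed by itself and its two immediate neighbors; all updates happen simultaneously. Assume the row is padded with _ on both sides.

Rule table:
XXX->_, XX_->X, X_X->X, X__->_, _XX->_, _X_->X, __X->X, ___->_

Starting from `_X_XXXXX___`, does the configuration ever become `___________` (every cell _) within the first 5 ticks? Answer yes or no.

XXX____X___
__X___XX___
_XX__X_X___
X_X_XXXX___
XXXX___X___
tick 5 is XXXX___X___, still not uniform _

no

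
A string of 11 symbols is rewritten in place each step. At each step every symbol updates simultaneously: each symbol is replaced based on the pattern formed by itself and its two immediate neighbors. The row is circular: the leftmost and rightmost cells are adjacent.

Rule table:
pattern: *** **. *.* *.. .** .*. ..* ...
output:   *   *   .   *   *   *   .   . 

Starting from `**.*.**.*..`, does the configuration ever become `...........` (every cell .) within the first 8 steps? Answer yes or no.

no

step 1: **.*.**.**.
step 2: **.*.**.**.  (fixed point — unchanged through step 8)
step 8 is **.*.**.**., still not uniform .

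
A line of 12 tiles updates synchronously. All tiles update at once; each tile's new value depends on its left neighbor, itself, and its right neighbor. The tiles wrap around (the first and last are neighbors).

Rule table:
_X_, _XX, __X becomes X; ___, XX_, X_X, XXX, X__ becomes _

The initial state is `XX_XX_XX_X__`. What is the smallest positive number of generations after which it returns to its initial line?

X__X__X__X_X
__XX_XX_XX_X
_XX__X__X__X
_X__XX_XX_XX
_X_XX__X__X_
XX_X__XX_XX_
X__X_XX__X__
X_XX_X__XX_X
__X__X_XX__X
_XX_XX_X__XX
_X__X__X_XX_
XX_XX_XX_X__

12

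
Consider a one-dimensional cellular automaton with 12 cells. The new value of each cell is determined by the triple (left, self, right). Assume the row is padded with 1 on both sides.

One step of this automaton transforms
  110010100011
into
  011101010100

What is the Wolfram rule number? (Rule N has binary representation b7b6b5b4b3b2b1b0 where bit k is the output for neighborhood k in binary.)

position 0: 111 → 0  (bit 7 = 0)
position 1: 110 → 1  (bit 6 = 1)
position 5: 101 → 1  (bit 5 = 1)
position 2: 100 → 1  (bit 4 = 1)
position 10: 011 → 0  (bit 3 = 0)
position 4: 010 → 0  (bit 2 = 0)
position 3: 001 → 1  (bit 1 = 1)
position 8: 000 → 0  (bit 0 = 0)
bits b7..b0 = 01110010 = 114

114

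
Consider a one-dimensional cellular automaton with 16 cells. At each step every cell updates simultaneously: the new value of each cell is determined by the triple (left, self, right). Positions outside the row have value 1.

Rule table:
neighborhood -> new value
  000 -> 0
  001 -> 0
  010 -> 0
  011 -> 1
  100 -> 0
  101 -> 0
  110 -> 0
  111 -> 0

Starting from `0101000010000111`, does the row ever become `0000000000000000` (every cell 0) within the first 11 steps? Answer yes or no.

0000000000000100
0000000000000000
all cells are 0 at step 2

yes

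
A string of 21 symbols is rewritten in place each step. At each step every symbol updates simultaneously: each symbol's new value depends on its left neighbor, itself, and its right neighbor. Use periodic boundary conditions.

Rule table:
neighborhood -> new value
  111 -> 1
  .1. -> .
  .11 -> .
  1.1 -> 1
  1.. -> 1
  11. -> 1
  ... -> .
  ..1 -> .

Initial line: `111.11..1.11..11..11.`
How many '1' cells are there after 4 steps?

12

.111.11..1.11..11..11
1.111.11..1.11..11..1
11.111.11..1.11..11..
.11.111.11..1.11..11.
count of 1: 12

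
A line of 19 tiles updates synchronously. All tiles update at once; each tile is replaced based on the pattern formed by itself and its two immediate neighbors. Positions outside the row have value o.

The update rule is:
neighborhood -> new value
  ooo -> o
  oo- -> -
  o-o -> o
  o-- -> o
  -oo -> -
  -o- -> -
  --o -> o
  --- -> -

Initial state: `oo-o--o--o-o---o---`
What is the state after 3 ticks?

o-o-oo-oo-o-o-o-o-o

o-o-oo-oo-o-o-o-o-o
-o-o--o--o-o-o-o-o-
o-o-oo-oo-o-o-o-o-o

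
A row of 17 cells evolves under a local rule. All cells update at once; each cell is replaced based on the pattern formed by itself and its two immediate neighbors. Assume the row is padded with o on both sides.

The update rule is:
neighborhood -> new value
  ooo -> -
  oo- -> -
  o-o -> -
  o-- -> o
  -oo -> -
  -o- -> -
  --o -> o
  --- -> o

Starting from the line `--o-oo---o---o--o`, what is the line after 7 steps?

oo----ooo-ooo-oo-
--oooo-----------
oo----ooooooooooo
--oooo-----------  (repeats step 2; period 2)
step 7: oo----ooooooooooo

oo----ooooooooooo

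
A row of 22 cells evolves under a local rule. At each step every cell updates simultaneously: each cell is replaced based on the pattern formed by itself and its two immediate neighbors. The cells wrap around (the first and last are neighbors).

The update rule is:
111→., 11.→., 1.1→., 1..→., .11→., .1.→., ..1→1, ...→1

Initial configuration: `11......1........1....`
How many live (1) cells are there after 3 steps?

15

...11111..1111111..111
.11......1........1...
1...11111..1111111..11
count of 1: 15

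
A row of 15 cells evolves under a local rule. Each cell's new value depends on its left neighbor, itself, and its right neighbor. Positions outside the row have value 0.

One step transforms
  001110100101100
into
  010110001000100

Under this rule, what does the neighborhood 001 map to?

1

At position 1 the neighborhood is 001; the next row has 1 there.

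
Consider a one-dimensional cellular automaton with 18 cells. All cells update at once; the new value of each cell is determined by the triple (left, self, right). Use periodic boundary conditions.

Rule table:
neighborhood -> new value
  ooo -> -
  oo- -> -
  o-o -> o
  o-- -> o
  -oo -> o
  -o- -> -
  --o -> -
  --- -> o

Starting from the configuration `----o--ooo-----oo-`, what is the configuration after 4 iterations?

ooo--o-o--oooo-o-o
---o--o-o-o---o-oo
oo--o--o-o-oo--oo-
o-o--o--o-oo-o-o-o

o-o--o--o-oo-o-o-o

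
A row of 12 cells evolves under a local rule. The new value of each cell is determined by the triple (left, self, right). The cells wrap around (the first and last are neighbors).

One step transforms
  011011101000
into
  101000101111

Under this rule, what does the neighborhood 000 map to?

1

At position 10 the neighborhood is 000; the next row has 1 there.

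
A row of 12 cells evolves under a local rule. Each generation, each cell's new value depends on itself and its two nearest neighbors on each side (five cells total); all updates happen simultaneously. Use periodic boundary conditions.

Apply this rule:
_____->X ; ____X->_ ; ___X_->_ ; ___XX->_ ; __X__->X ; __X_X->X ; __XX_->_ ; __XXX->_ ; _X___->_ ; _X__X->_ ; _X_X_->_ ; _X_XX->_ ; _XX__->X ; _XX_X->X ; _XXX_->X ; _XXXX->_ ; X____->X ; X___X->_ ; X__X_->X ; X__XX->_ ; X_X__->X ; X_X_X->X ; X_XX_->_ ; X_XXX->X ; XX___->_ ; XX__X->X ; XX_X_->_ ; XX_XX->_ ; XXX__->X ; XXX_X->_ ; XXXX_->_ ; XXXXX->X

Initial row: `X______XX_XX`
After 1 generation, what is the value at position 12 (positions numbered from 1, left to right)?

X

X_XXX___X_XX
position 12 holds X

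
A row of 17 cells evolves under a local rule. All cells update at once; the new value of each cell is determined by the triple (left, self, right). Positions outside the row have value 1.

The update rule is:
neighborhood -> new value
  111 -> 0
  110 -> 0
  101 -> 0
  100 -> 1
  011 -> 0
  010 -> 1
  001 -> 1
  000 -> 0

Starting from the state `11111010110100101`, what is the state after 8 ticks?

01101000010011010

00000010000111100
10000111001000011
01001000111100100
01111101000011111
00000001100100000
10000010011110001
01000111100001010
01101000010011010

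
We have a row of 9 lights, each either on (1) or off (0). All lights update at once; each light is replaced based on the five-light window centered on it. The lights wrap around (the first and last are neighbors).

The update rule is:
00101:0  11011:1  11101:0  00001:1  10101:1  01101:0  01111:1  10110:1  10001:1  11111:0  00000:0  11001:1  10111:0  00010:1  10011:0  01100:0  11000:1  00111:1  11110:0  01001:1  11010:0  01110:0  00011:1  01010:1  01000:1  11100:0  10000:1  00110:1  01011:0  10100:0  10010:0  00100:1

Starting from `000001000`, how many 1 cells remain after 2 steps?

6

000111110
111110001
count of 1: 6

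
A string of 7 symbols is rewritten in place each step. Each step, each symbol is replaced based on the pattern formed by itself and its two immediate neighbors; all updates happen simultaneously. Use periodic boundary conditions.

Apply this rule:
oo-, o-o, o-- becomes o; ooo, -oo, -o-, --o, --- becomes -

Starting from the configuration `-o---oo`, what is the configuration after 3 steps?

-oo-o--

o-o---o
oo-o---
-oo-o--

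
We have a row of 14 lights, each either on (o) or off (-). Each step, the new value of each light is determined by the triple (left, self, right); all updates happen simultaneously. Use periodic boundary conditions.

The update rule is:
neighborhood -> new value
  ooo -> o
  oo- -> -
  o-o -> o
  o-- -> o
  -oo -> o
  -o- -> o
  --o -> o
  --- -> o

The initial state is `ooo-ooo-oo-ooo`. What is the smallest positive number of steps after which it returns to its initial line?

14

step 1: oo-ooo-oo-oooo
step 2: o-ooo-oo-ooooo
step 3: -ooo-oo-oooooo
step 4: ooo-oo-oooooo-
step 5: oo-oo-oooooo-o
step 6: o-oo-oooooo-oo
step 7: -oo-oooooo-ooo
step 8: oo-oooooo-ooo-
step 9: o-oooooo-ooo-o
step 10: -oooooo-ooo-oo
step 11: oooooo-ooo-oo-
step 12: ooooo-ooo-oo-o
step 13: oooo-ooo-oo-oo
step 14: ooo-ooo-oo-ooo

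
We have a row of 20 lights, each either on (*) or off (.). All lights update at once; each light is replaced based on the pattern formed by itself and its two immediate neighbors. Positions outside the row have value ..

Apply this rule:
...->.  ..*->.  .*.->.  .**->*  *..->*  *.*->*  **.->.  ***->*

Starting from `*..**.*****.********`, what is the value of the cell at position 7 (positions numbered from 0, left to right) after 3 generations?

.*.*.*****.********.
..*.*****.********.*
...*****.********.*.
position 7 holds *

*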